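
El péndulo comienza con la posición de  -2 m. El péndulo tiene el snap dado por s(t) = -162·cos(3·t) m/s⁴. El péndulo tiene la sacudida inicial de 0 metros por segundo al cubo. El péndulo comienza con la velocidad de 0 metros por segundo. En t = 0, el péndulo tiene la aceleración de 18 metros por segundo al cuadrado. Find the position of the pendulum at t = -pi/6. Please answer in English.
To solve this, we need to take 4 antiderivatives of our snap equation s(t) = -162·cos(3·t). Finding the antiderivative of s(t) and using j(0) = 0: j(t) = -54·sin(3·t). Taking ∫j(t)dt and applying a(0) = 18, we find a(t) = 18·cos(3·t). The integral of acceleration is velocity. Using v(0) = 0, we get v(t) = 6·sin(3·t). Integrating velocity and using the initial condition x(0) = -2, we get x(t) = -2·cos(3·t). From the given position equation x(t) = -2·cos(3·t), we substitute t = -pi/6 to get x = 0.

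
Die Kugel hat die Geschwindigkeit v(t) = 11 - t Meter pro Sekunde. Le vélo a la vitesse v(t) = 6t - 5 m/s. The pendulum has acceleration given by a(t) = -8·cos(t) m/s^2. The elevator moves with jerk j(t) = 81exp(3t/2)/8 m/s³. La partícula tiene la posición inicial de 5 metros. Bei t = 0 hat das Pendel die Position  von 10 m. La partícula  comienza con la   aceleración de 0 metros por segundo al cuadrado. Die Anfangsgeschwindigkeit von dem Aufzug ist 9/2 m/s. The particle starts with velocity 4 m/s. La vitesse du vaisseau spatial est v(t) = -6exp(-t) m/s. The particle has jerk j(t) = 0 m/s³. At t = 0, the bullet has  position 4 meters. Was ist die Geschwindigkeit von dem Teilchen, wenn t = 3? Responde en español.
Para resolver esto, necesitamos tomar 2 antiderivadas de nuestra ecuación de la sacudida j(t) = 0. La integral de la sacudida, con a(0) = 0, da la aceleración: a(t) = 0. La antiderivada de la aceleración es la velocidad. Usando v(0) = 4, obtenemos v(t) = 4. Usando v(t) = 4 y sustituyendo t = 3, encontramos v = 4.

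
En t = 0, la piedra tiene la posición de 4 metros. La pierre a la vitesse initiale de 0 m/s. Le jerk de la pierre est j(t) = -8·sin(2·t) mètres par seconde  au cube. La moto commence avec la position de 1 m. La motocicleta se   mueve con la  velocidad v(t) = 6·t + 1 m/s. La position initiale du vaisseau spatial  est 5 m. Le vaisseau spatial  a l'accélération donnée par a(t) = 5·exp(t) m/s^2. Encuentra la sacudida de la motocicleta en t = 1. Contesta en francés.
En partant de la vitesse v(t) = 6·t + 1, nous prenons 2 dérivées. La dérivée de la vitesse donne l'accélération: a(t) = 6. En prenant d/dt de a(t), nous trouvons j(t) = 0. De l'équation du jerk j(t) = 0, nous substituons t = 1 pour obtenir j = 0.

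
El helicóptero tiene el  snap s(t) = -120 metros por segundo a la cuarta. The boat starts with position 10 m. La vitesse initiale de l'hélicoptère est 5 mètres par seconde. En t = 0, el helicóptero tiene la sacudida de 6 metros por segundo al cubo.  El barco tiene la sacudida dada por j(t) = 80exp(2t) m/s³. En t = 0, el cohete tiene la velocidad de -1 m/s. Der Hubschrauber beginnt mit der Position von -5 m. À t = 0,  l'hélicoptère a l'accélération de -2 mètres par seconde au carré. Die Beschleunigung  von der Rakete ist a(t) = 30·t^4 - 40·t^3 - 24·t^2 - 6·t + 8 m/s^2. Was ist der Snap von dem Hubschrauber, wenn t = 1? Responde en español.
Usando s(t) = -120 y sustituyendo t = 1, encontramos s = -120.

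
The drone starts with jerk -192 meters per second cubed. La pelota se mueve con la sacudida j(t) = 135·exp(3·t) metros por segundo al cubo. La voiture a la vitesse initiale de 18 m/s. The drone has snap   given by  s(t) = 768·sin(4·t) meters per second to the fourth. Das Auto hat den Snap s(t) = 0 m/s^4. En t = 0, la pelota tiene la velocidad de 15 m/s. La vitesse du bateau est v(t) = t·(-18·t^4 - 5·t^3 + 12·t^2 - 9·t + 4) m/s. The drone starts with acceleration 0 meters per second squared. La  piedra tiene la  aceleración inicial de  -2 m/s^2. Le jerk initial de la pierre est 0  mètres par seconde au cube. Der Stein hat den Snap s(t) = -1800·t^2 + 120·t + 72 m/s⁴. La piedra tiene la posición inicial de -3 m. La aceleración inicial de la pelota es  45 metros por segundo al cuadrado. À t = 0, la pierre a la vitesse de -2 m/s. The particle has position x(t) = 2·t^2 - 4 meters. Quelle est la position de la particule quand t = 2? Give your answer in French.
En utilisant x(t) = 2·t^2 - 4 et en substituant t = 2, nous trouvons x = 4.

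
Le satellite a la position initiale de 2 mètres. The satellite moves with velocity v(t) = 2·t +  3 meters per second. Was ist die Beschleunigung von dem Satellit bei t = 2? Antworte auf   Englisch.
We must differentiate our velocity equation v(t) = 2·t + 3 1 time. The derivative of velocity gives acceleration: a(t) = 2. From the given acceleration equation a(t) = 2, we substitute t = 2 to get a = 2.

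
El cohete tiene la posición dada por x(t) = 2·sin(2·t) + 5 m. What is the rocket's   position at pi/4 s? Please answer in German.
Mit x(t) = 2·sin(2·t) + 5 und Einsetzen von t = pi/4, finden wir x = 7.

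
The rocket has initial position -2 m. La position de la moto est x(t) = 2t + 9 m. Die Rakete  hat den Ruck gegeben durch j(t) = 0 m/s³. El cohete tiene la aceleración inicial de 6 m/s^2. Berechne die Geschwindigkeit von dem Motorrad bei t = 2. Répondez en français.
Pour résoudre ceci, nous devons prendre 1 dérivée de notre équation de la position x(t) = 2·t + 9. La dérivée de la position donne la vitesse: v(t) = 2. En utilisant v(t) = 2 et en substituant t = 2, nous trouvons v = 2.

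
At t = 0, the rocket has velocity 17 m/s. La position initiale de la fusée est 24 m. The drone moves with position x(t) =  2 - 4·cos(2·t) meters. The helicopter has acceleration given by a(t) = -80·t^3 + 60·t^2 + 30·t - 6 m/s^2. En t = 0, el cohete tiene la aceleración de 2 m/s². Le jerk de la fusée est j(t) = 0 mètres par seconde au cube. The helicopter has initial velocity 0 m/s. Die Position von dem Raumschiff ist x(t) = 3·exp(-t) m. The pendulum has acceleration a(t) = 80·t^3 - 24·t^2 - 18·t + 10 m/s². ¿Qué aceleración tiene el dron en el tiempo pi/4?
Debemos derivar nuestra ecuación de la posición x(t) = 2 - 4·cos(2·t) 2 veces. Tomando d/dt de x(t), encontramos v(t) = 8·sin(2·t). Derivando la velocidad, obtenemos la aceleración: a(t) = 16·cos(2·t). Tenemos la aceleración a(t) = 16·cos(2·t). Sustituyendo t = pi/4: a(pi/4) = 0.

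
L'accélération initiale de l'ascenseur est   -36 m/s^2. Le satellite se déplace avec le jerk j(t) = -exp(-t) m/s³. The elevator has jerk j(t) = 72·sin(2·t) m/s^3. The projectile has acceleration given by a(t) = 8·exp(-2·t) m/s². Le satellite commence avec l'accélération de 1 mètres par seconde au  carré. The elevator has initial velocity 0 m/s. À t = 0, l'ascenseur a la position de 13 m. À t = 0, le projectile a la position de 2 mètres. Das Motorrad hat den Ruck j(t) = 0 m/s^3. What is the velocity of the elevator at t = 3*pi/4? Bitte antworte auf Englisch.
Starting from jerk j(t) = 72·sin(2·t), we take 2 antiderivatives. The integral of jerk is acceleration. Using a(0) = -36, we get a(t) = -36·cos(2·t). The antiderivative of acceleration, with v(0) = 0, gives velocity: v(t) = -18·sin(2·t). Using v(t) = -18·sin(2·t) and substituting t = 3*pi/4, we find v = 18.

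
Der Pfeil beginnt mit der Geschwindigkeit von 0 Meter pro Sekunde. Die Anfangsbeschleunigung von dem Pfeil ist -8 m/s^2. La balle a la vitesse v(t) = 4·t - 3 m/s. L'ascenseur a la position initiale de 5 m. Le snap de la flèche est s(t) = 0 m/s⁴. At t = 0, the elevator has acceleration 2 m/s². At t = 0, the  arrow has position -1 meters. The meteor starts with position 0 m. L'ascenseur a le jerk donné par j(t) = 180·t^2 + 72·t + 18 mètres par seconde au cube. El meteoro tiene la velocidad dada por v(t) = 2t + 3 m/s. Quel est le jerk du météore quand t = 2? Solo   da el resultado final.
j(2) = 0.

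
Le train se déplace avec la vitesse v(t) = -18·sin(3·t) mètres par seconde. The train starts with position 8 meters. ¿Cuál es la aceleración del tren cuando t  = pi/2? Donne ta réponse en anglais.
We must differentiate our velocity equation v(t) = -18·sin(3·t) 1 time. Differentiating velocity, we get acceleration: a(t) = -54·cos(3·t). Using a(t) = -54·cos(3·t) and substituting t = pi/2, we find a = 0.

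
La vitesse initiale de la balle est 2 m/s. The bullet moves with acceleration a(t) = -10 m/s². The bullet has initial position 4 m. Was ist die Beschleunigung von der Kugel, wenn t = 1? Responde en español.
Usando a(t) = -10 y sustituyendo t = 1, encontramos a = -10.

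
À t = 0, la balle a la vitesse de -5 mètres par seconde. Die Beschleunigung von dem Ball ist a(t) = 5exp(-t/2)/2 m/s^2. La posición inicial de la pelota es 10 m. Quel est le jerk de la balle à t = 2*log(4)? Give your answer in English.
To solve this, we need to take 1 derivative of our acceleration equation a(t) = 5·exp(-t/2)/2. Taking d/dt of a(t), we find j(t) = -5·exp(-t/2)/4. From the given jerk equation j(t) = -5·exp(-t/2)/4, we substitute t = 2*log(4) to get j = -5/16.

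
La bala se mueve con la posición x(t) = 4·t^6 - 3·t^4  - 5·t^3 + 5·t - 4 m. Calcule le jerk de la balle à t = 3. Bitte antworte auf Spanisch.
Debemos derivar nuestra ecuación de la posición x(t) = 4·t^6 - 3·t^4 - 5·t^3 + 5·t - 4 3 veces. Tomando d/dt de x(t), encontramos v(t) = 24·t^5 - 12·t^3 - 15·t^2 + 5. La derivada de la velocidad da la aceleración: a(t) = 120·t^4 - 36·t^2 - 30·t. Tomando d/dt de a(t), encontramos j(t) = 480·t^3 - 72·t - 30. Usando j(t) = 480·t^3 - 72·t - 30 y sustituyendo t = 3, encontramos j = 12714.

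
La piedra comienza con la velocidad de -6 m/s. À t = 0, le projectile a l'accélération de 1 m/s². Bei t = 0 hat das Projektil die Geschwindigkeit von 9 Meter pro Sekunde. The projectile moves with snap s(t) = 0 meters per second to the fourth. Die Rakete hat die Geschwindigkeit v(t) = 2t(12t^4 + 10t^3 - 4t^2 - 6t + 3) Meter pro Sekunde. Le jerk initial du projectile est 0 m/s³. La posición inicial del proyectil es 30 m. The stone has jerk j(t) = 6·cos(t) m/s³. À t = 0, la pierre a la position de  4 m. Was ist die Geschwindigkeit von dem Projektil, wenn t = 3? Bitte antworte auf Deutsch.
Um dies zu lösen, müssen wir 3 Stammfunktionen unserer Gleichung für den Snap s(t) = 0 finden. Durch Integration von dem Snap und Verwendung der Anfangsbedingung j(0) = 0, erhalten wir j(t) = 0. Das Integral von dem Ruck, mit a(0) = 1, ergibt die Beschleunigung: a(t) = 1. Durch Integration von der Beschleunigung und Verwendung der Anfangsbedingung v(0) = 9, erhalten wir v(t) = t + 9. Wir haben die Geschwindigkeit v(t) = t + 9. Durch Einsetzen von t = 3: v(3) = 12.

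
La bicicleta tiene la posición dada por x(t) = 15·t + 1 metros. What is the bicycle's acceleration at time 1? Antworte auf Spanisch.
Debemos derivar nuestra ecuación de la posición x(t) = 15·t + 1 2 veces. Tomando d/dt de x(t), encontramos v(t) = 15. La derivada de la velocidad da la aceleración: a(t) = 0. Tenemos la aceleración a(t) = 0. Sustituyendo t = 1: a(1) = 0.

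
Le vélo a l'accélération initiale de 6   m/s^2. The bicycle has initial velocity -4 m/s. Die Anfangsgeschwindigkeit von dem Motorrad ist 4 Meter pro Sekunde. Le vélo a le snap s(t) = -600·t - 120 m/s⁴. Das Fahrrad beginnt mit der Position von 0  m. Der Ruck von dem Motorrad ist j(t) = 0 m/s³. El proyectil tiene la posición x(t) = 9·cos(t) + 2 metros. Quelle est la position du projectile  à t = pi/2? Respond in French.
Nous avons la position x(t) = 9·cos(t) + 2. En substituant t = pi/2: x(pi/2) = 2.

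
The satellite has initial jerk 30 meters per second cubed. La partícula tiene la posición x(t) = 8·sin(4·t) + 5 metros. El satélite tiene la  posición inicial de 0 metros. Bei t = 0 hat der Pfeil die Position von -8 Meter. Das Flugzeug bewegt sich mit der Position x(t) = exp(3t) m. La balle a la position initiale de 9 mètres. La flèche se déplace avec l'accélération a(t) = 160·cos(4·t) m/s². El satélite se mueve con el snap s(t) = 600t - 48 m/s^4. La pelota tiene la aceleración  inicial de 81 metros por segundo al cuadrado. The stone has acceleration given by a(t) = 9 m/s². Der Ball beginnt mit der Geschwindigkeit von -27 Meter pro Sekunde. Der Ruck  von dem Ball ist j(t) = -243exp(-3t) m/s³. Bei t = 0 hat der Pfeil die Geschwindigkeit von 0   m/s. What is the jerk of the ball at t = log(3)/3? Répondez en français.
Nous avons le jerk j(t) = -243·exp(-3·t). En substituant t = log(3)/3: j(log(3)/3) = -81.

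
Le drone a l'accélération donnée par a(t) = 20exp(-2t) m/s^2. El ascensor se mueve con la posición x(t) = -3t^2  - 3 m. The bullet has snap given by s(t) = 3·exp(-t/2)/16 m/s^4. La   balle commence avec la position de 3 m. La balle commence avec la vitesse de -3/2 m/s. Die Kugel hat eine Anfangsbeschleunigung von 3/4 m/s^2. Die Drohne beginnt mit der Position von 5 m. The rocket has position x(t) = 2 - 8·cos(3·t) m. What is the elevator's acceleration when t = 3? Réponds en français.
En partant de la position x(t) = -3·t^2 - 3, nous prenons 2 dérivées. En prenant d/dt de x(t), nous trouvons v(t) = -6·t. En prenant d/dt de v(t), nous trouvons a(t) = -6. De l'équation de l'accélération a(t) = -6, nous substituons t = 3 pour obtenir a = -6.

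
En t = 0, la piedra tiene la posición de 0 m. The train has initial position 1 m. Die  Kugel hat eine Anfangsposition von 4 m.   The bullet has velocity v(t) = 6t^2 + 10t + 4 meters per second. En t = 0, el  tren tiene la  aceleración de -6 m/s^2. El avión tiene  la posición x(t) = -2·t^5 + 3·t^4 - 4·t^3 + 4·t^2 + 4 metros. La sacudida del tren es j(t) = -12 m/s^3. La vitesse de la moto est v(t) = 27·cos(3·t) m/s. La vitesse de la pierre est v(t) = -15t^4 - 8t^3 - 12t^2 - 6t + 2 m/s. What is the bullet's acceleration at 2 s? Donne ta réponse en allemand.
Um dies zu lösen, müssen wir 1 Ableitung unserer Gleichung für die Geschwindigkeit v(t) = 6·t^2 + 10·t + 4 nehmen. Durch Ableiten von der Geschwindigkeit erhalten wir die Beschleunigung: a(t) = 12·t + 10. Mit a(t) = 12·t + 10 und Einsetzen von t = 2, finden wir a = 34.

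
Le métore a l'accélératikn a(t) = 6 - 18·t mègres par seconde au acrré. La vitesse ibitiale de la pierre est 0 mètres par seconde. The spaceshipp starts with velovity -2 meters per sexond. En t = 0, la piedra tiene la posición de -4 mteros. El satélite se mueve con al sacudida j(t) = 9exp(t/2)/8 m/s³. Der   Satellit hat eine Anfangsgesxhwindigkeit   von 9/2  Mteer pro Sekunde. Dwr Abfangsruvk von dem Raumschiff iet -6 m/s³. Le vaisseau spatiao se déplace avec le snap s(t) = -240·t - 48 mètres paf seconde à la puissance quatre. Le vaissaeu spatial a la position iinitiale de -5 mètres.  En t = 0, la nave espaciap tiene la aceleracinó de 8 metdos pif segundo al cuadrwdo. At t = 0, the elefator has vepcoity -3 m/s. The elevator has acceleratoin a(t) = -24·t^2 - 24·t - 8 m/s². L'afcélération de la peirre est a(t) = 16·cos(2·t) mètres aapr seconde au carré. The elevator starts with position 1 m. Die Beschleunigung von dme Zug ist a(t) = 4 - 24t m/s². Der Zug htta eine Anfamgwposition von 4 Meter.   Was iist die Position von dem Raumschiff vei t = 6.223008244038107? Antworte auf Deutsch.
Wir müssen unsere Gleichung für den Snap s(t) = -240·t - 48 4-mal integrieren. Das Integral von dem Snap ist der Ruck. Mit j(0) = -6 erhalten wir j(t) = -120·t^2 - 48·t - 6. Das Integral von dem Ruck, mit a(0) = 8, ergibt die Beschleunigung: a(t) = -40·t^3 - 24·t^2 - 6·t + 8. Die Stammfunktion von der Beschleunigung ist die Geschwindigkeit. Mit v(0) = -2 erhalten wir v(t) = -10·t^4 - 8·t^3 - 3·t^2 + 8·t - 2. Die Stammfunktion von der Geschwindigkeit ist die Position. Mit x(0) = -5 erhalten wir x(t) = -2·t^5 - 2·t^4 - t^3 + 4·t^2 - 2·t - 5. Mit x(t) = -2·t^5 - 2·t^4 - t^3 + 4·t^2 - 2·t - 5 und Einsetzen von t = 6.223008244038107, finden wir x = -21768.0808107413.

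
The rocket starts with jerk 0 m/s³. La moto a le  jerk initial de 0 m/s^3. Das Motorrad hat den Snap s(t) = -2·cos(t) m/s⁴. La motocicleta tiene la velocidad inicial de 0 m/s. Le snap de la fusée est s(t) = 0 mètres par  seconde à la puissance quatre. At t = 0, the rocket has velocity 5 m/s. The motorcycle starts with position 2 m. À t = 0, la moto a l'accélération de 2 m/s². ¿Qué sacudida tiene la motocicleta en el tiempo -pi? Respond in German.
Wir müssen die Stammfunktion unserer Gleichung für den Snap s(t) = -2·cos(t) 1-mal finden. Mit ∫s(t)dt und Anwendung von j(0) = 0, finden wir j(t) = -2·sin(t). Aus der Gleichung für den Ruck j(t) = -2·sin(t), setzen wir t = -pi ein und erhalten j = 0.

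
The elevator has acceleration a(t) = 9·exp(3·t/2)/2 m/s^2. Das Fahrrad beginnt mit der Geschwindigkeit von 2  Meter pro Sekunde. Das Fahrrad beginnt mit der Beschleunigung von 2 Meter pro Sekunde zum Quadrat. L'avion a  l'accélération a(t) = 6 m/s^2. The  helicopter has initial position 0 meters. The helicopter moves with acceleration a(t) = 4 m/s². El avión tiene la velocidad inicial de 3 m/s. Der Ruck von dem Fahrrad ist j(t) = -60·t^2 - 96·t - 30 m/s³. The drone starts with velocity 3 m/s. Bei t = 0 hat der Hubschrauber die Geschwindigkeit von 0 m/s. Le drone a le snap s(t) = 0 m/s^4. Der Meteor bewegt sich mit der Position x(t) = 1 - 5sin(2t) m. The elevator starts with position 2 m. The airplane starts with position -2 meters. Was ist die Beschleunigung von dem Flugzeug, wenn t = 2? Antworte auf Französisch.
En utilisant a(t) = 6 et en substituant t = 2, nous trouvons a = 6.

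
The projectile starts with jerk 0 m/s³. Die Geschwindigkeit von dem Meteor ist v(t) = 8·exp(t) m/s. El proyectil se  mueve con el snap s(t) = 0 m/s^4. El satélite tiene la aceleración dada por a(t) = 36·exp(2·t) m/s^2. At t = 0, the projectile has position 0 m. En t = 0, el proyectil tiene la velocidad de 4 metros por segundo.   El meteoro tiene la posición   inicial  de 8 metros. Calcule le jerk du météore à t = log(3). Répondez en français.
En partant de la vitesse v(t) = 8·exp(t), nous prenons 2 dérivées. En prenant d/dt de v(t), nous trouvons a(t) = 8·exp(t). En dérivant l'accélération, nous obtenons le jerk: j(t) = 8·exp(t). En utilisant j(t) = 8·exp(t) et en substituant t = log(3), nous trouvons j = 24.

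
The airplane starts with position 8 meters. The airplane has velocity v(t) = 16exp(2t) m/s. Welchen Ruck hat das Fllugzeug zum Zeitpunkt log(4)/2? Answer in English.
We must differentiate our velocity equation v(t) = 16·exp(2·t) 2 times. Differentiating velocity, we get acceleration: a(t) = 32·exp(2·t). Taking d/dt of a(t), we find j(t) = 64·exp(2·t). From the given jerk equation j(t) = 64·exp(2·t), we substitute t = log(4)/2 to get j = 256.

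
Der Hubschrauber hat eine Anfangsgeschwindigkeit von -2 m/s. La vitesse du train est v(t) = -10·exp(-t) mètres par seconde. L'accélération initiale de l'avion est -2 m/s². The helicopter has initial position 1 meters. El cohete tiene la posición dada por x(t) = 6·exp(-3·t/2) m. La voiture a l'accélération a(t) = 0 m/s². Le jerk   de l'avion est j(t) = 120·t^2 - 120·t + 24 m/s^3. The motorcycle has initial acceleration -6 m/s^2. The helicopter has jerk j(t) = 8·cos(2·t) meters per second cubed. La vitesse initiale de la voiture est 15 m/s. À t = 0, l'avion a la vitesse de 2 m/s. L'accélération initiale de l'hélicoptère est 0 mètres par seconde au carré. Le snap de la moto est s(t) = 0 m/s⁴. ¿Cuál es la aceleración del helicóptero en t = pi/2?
Debemos encontrar la integral de nuestra ecuación de la sacudida j(t) = 8·cos(2·t) 1 vez. Integrando la sacudida y usando la condición inicial a(0) = 0, obtenemos a(t) = 4·sin(2·t). De la ecuación de la aceleración a(t) = 4·sin(2·t), sustituimos t = pi/2 para obtener a = 0.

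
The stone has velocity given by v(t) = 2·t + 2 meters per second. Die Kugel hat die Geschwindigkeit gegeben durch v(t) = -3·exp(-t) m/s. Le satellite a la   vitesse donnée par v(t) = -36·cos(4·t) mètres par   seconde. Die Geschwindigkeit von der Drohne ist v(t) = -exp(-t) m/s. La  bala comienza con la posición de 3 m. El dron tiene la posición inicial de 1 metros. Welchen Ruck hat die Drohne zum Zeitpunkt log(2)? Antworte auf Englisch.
Starting from velocity v(t) = -exp(-t), we take 2 derivatives. Differentiating velocity, we get acceleration: a(t) = exp(-t). Taking d/dt of a(t), we find j(t) = -exp(-t). Using j(t) = -exp(-t) and substituting t = log(2), we find j = -1/2.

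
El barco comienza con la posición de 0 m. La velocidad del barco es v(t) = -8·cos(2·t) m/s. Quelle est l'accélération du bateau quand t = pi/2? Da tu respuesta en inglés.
To solve this, we need to take 1 derivative of our velocity equation v(t) = -8·cos(2·t). The derivative of velocity gives acceleration: a(t) = 16·sin(2·t). From the given acceleration equation a(t) = 16·sin(2·t), we substitute t = pi/2 to get a = 0.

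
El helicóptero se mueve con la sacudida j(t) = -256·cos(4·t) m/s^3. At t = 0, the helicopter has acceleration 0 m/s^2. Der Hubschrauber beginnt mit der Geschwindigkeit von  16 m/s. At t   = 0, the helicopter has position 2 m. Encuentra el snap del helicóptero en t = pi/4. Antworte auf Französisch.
Nous devons dériver notre équation du jerk j(t) = -256·cos(4·t) 1 fois. En prenant d/dt de j(t), nous trouvons s(t) = 1024·sin(4·t). Nous avons le snap s(t) = 1024·sin(4·t). En substituant t = pi/4: s(pi/4) = 0.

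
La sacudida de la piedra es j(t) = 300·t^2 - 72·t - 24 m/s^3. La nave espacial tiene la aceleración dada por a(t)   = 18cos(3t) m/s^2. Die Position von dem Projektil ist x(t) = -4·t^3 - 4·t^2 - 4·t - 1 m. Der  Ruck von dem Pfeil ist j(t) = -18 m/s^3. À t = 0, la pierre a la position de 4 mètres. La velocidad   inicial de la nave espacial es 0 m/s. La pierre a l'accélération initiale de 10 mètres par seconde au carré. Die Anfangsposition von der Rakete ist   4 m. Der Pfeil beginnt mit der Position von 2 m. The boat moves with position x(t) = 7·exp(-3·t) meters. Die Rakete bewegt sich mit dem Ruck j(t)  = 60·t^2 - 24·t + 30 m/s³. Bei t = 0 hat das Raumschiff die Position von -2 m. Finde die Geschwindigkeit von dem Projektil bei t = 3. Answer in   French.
Nous devons dériver notre équation de la position x(t) = -4·t^3 - 4·t^2 - 4·t - 1 1 fois. En dérivant la position, nous obtenons la vitesse: v(t) = -12·t^2 - 8·t - 4. En utilisant v(t) = -12·t^2 - 8·t - 4 et en substituant t = 3, nous trouvons v = -136.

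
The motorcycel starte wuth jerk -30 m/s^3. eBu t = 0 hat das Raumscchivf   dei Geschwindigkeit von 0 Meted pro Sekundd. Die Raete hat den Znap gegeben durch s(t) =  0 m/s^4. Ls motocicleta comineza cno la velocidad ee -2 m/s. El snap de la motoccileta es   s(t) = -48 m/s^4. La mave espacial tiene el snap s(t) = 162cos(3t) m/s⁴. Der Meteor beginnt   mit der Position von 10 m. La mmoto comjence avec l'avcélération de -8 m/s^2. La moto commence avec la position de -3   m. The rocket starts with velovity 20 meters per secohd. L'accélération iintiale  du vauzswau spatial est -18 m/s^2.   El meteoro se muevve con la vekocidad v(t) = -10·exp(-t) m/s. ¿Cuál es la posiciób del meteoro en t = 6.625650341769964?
Debemos encontrar la integral de nuestra ecuación de la velocidad v(t) = -10·exp(-t) 1 vez. Integrando la velocidad y usando la condición inicial x(0) = 10, obtenemos x(t) = 10·exp(-t). Tenemos la posición x(t) = 10·exp(-t). Sustituyendo t = 6.625650341769964: x(6.625650341769964) = 0.0132591785080950.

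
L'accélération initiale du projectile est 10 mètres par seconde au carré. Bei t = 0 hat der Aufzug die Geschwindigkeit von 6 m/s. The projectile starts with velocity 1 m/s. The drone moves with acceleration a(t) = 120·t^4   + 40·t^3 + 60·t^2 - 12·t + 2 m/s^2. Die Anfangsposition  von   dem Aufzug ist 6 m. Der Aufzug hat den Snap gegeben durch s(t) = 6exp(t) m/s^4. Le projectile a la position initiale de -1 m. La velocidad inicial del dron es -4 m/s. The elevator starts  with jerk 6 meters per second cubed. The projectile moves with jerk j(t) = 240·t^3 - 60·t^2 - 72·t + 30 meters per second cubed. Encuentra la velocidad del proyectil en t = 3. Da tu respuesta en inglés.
To solve this, we need to take 2 integrals of our jerk equation j(t) = 240·t^3 - 60·t^2 - 72·t + 30. Taking ∫j(t)dt and applying a(0) = 10, we find a(t) = 60·t^4 - 20·t^3 - 36·t^2 + 30·t + 10. The integral of acceleration, with v(0) = 1, gives velocity: v(t) = 12·t^5 - 5·t^4 - 12·t^3 + 15·t^2 + 10·t + 1. We have velocity v(t) = 12·t^5 - 5·t^4 - 12·t^3 + 15·t^2 + 10·t + 1. Substituting t = 3: v(3) = 2353.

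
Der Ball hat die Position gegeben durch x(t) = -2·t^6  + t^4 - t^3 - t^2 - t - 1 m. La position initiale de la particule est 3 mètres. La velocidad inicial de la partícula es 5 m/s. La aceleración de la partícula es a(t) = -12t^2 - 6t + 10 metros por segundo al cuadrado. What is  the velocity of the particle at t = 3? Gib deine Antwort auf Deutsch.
Um dies zu lösen, müssen wir 1 Stammfunktion unserer Gleichung für die Beschleunigung a(t) = -12·t^2 - 6·t + 10 finden. Mit ∫a(t)dt und Anwendung von v(0) = 5, finden wir v(t) = -4·t^3 - 3·t^2 + 10·t + 5. Aus der Gleichung für die Geschwindigkeit v(t) = -4·t^3 - 3·t^2 + 10·t + 5, setzen wir t = 3 ein und erhalten v = -100.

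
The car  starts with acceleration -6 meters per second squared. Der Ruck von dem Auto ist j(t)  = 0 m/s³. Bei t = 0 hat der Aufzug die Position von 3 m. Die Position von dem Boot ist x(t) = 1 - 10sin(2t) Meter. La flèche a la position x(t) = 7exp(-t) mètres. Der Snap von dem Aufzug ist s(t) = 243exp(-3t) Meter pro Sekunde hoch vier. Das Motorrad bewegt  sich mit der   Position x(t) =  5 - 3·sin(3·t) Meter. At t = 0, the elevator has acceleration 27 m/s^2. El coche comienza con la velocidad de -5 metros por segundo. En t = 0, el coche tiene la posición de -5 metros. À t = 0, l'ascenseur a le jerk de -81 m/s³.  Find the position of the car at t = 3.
Starting from jerk j(t) = 0, we take 3 antiderivatives. The integral of jerk, with a(0) = -6, gives acceleration: a(t) = -6. Integrating acceleration and using the initial condition v(0) = -5, we get v(t) = -6·t - 5. Finding the integral of v(t) and using x(0) = -5: x(t) = -3·t^2 - 5·t - 5. Using x(t) = -3·t^2 - 5·t - 5 and substituting t = 3, we find x = -47.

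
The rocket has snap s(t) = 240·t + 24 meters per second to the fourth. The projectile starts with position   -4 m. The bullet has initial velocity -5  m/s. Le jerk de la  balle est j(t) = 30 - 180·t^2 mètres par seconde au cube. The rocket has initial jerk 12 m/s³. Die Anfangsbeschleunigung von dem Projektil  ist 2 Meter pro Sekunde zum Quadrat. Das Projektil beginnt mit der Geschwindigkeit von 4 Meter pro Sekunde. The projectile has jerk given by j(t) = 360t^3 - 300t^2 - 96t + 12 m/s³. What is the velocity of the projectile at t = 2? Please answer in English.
We need to integrate our jerk equation j(t) = 360·t^3 - 300·t^2 - 96·t + 12 2 times. The antiderivative of jerk, with a(0) = 2, gives acceleration: a(t) = 90·t^4 - 100·t^3 - 48·t^2 + 12·t + 2. The antiderivative of acceleration is velocity. Using v(0) = 4, we get v(t) = 18·t^5 - 25·t^4 - 16·t^3 + 6·t^2 + 2·t + 4. We have velocity v(t) = 18·t^5 - 25·t^4 - 16·t^3 + 6·t^2 + 2·t + 4. Substituting t = 2: v(2) = 80.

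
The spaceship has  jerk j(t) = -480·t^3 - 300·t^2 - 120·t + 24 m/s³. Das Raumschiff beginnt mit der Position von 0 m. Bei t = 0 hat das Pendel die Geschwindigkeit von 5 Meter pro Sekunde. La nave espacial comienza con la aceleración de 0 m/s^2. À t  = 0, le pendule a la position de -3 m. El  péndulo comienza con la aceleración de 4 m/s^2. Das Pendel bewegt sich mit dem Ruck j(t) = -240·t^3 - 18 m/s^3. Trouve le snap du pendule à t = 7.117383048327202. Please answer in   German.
Um dies zu lösen, müssen wir 1 Ableitung unserer Gleichung für den Ruck j(t) = -240·t^3 - 18 nehmen. Die Ableitung von dem Ruck ergibt den Snap: s(t) = -720·t^2. Aus der Gleichung für den Snap s(t) = -720·t^2, setzen wir t = 7.117383048327202 ein und erhalten s = -36473.1418487631.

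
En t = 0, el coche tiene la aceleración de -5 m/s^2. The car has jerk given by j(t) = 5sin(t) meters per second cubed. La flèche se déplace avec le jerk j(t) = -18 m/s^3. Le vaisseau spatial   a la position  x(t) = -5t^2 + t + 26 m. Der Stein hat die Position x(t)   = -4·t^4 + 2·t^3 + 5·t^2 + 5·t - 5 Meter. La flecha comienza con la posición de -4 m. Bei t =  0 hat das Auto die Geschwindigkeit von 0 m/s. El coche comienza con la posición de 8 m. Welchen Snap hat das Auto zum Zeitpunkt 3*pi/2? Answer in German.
Ausgehend von dem Ruck j(t) = 5·sin(t), nehmen wir 1 Ableitung. Durch Ableiten von dem Ruck erhalten wir den Snap: s(t) = 5·cos(t). Wir haben den Snap s(t) = 5·cos(t). Durch Einsetzen von t = 3*pi/2: s(3*pi/2) = 0.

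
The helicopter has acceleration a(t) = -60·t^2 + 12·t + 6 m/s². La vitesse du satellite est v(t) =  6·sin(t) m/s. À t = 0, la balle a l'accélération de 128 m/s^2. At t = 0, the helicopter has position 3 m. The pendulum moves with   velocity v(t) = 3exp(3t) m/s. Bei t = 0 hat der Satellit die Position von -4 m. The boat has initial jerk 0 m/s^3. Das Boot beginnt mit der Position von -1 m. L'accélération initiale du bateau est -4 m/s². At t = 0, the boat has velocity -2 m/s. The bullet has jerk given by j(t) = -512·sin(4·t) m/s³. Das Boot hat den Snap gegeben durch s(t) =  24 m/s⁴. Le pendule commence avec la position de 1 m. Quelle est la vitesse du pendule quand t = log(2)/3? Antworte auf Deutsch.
Wir haben die Geschwindigkeit v(t) = 3·exp(3·t). Durch Einsetzen von t = log(2)/3: v(log(2)/3) = 6.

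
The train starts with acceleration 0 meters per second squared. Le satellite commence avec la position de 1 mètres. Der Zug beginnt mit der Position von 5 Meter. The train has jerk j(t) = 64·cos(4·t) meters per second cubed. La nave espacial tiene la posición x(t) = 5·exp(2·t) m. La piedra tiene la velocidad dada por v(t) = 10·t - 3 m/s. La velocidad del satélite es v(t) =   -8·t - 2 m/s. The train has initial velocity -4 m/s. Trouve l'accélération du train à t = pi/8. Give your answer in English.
We need to integrate our jerk equation j(t) = 64·cos(4·t) 1 time. The integral of jerk, with a(0) = 0, gives acceleration: a(t) = 16·sin(4·t). We have acceleration a(t) = 16·sin(4·t). Substituting t = pi/8: a(pi/8) = 16.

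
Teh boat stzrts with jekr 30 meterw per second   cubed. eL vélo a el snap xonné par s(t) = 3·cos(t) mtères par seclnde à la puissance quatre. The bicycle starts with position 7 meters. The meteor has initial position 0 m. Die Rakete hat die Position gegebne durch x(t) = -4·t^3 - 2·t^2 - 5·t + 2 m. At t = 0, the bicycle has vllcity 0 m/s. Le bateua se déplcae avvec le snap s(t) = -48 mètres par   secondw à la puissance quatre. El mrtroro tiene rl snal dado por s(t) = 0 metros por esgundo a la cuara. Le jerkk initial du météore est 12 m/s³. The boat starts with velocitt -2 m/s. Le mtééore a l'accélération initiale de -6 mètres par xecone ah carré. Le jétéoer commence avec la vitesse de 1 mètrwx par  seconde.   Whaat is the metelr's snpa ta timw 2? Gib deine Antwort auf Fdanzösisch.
De l'équation du snap s(t) = 0, nous substituons t = 2 pour obtenir s = 0.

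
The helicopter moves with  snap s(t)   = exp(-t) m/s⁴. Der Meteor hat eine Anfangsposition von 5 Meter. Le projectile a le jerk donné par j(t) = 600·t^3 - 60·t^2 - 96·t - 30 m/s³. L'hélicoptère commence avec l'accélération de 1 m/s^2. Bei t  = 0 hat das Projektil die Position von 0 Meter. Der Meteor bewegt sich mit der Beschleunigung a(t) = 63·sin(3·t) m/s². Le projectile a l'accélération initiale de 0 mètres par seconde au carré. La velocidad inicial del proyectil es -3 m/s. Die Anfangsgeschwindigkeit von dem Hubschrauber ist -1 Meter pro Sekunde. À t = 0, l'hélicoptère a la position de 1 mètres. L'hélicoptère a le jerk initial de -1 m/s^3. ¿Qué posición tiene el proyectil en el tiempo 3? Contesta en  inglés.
To solve this, we need to take 3 antiderivatives of our jerk equation j(t) = 600·t^3 - 60·t^2 - 96·t - 30. The integral of jerk, with a(0) = 0, gives acceleration: a(t) = 2·t·(75·t^3 - 10·t^2 - 24·t - 15). Taking ∫a(t)dt and applying v(0) = -3, we find v(t) = 30·t^5 - 5·t^4 - 16·t^3 - 15·t^2 - 3. Taking ∫v(t)dt and applying x(0) = 0, we find x(t) = 5·t^6 - t^5 - 4·t^4 - 5·t^3 - 3·t. From the given position equation x(t) = 5·t^6 - t^5 - 4·t^4 - 5·t^3 - 3·t, we substitute t = 3 to get x = 2934.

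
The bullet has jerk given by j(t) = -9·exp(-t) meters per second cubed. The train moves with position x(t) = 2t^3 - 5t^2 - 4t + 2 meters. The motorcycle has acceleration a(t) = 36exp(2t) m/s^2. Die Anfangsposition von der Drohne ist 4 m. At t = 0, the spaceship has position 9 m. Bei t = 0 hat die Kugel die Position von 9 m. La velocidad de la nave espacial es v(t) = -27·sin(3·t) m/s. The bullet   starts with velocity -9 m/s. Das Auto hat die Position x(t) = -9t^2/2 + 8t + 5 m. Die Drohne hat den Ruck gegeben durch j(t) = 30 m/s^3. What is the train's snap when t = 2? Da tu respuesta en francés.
Pour résoudre ceci, nous devons prendre 4 dérivées de notre équation de la position x(t) = 2·t^3 - 5·t^2 - 4·t + 2. En prenant d/dt de x(t), nous trouvons v(t) = 6·t^2 - 10·t - 4. En dérivant la vitesse, nous obtenons l'accélération: a(t) = 12·t - 10. La dérivée de l'accélération donne le jerk: j(t) = 12. La dérivée du jerk donne le snap: s(t) = 0. En utilisant s(t) = 0 et en substituant t = 2, nous trouvons s = 0.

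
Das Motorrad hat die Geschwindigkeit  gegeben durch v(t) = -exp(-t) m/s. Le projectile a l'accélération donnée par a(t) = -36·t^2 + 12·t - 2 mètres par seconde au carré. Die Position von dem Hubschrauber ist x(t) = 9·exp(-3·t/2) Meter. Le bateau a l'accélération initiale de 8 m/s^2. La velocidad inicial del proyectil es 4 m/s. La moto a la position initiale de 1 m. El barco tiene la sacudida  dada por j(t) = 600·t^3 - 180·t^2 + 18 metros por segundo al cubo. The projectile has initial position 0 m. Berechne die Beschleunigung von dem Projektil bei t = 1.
Wir haben die Beschleunigung a(t) = -36·t^2 + 12·t - 2. Durch Einsetzen von t = 1: a(1) = -26.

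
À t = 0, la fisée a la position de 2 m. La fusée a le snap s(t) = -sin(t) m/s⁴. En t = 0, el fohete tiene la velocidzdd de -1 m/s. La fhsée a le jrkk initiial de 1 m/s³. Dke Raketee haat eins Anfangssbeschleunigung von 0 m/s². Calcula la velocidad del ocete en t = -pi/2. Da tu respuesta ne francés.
En partant du snap s(t) = -sin(t), nous prenons 3 primitives. L'intégrale du snap, avec j(0) = 1, donne le jerk: j(t) = cos(t). En intégrant le jerk et en utilisant la condition initiale a(0) = 0, nous obtenons a(t) = sin(t). En prenant ∫a(t)dt et en appliquant v(0) = -1, nous trouvons v(t) = -cos(t). De l'équation de la vitesse v(t) = -cos(t), nous substituons t = -pi/2 pour obtenir v = 0.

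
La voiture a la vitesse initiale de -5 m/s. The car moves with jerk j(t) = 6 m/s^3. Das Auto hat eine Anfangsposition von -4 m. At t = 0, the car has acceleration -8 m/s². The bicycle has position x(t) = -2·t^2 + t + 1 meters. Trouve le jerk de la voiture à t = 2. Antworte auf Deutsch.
Aus der Gleichung für den Ruck j(t) = 6, setzen wir t = 2 ein und erhalten j = 6.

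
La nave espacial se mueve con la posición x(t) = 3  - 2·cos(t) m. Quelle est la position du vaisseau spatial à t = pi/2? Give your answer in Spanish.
De la ecuación de la posición x(t) = 3 - 2·cos(t), sustituimos t = pi/2 para obtener x = 3.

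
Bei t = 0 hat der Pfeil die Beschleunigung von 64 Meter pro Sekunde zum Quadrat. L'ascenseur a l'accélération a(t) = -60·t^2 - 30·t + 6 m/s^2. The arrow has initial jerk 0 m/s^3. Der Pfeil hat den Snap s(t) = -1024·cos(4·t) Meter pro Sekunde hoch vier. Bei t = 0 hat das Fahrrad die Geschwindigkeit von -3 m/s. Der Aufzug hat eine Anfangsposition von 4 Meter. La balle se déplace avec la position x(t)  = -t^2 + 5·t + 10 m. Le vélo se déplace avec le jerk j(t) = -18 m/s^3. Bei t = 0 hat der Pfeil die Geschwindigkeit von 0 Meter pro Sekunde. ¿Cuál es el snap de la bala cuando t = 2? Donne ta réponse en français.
Pour résoudre ceci, nous devons prendre 4 dérivées de notre équation de la position x(t) = -t^2 + 5·t + 10. En prenant d/dt de x(t), nous trouvons v(t) = 5 - 2·t. En dérivant la vitesse, nous obtenons l'accélération: a(t) = -2. La dérivée de l'accélération donne le jerk: j(t) = 0. En prenant d/dt de j(t), nous trouvons s(t) = 0. Nous avons le snap s(t) = 0. En substituant t = 2: s(2) = 0.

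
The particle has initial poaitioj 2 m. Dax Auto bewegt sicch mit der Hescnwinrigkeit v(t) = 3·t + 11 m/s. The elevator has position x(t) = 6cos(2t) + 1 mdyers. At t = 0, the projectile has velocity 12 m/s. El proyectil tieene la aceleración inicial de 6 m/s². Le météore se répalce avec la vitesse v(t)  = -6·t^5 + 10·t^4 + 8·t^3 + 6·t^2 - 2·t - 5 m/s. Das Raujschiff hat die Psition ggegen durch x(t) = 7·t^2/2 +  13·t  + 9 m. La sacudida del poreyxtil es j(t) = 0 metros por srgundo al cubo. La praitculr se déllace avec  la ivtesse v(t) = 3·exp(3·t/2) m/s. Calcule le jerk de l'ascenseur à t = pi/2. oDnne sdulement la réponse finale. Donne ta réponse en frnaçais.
Le jerk à t = pi/2 est j = 0.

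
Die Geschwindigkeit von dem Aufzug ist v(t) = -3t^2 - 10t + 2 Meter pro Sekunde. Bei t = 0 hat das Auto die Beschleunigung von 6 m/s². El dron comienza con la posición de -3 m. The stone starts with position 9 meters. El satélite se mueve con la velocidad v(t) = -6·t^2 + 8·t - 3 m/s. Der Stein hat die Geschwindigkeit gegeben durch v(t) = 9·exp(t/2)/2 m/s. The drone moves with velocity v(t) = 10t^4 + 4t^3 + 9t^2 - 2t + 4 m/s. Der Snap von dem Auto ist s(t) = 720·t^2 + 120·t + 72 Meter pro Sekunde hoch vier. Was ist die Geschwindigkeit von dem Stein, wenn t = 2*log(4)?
Aus der Gleichung für die Geschwindigkeit v(t) = 9·exp(t/2)/2, setzen wir t = 2*log(4) ein und erhalten v = 18.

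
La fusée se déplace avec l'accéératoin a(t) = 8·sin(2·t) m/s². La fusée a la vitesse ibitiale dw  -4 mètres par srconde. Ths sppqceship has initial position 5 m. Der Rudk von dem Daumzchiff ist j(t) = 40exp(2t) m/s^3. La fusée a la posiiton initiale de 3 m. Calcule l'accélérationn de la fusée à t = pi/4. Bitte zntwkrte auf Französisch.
Nous avons l'accélération a(t) = 8·sin(2·t). En substituant t = pi/4: a(pi/4) = 8.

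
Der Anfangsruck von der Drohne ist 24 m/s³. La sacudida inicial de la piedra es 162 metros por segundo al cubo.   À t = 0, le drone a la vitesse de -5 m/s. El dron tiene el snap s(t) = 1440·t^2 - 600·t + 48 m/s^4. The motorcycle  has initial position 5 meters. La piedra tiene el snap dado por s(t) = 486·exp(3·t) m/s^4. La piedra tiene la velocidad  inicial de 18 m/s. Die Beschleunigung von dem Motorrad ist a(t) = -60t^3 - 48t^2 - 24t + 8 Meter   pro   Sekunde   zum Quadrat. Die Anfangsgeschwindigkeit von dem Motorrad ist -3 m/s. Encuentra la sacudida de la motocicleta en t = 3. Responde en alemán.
Um dies zu lösen, müssen wir 1 Ableitung unserer Gleichung für die Beschleunigung a(t) = -60·t^3 - 48·t^2 - 24·t + 8 nehmen. Mit d/dt von a(t) finden wir j(t) = -180·t^2 - 96·t - 24. Wir haben den Ruck j(t) = -180·t^2 - 96·t - 24. Durch Einsetzen von t = 3: j(3) = -1932.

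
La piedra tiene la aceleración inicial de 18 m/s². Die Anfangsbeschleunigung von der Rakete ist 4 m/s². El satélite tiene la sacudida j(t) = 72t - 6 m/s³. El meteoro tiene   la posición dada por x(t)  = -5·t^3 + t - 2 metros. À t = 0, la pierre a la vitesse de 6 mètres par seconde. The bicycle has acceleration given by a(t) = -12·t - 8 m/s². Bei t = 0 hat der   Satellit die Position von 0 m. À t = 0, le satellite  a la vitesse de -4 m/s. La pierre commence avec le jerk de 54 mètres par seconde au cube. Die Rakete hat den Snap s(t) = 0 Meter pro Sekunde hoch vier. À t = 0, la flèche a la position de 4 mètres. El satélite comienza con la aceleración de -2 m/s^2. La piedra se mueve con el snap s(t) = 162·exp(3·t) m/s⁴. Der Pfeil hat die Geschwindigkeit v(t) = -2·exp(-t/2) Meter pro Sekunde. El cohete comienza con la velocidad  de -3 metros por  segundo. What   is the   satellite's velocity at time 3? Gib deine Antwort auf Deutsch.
Wir müssen die Stammfunktion unserer Gleichung für den Ruck j(t) = 72·t - 6 2-mal finden. Mit ∫j(t)dt und Anwendung von a(0) = -2, finden wir a(t) = 36·t^2 - 6·t - 2. Das Integral von der Beschleunigung, mit v(0) = -4, ergibt die Geschwindigkeit: v(t) = 12·t^3 - 3·t^2 - 2·t - 4. Wir haben die Geschwindigkeit v(t) = 12·t^3 - 3·t^2 - 2·t - 4. Durch Einsetzen von t = 3: v(3) = 287.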